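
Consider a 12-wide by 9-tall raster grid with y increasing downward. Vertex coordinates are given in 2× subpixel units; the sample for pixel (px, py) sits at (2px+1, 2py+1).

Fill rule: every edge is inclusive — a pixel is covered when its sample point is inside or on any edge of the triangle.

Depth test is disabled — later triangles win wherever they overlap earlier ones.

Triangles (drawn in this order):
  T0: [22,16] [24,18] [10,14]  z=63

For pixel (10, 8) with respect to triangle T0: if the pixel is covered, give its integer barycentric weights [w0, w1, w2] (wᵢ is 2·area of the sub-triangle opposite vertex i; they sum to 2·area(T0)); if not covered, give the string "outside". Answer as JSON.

T0:
  2·area = 20
  edge (22, 16)→(24, 18): d=(2,2) inclusive
  edge (24, 18)→(10, 14): d=(-14,-4) inclusive
  edge (10, 14)→(22, 16): d=(12,2) inclusive
    (3,0)@(7, 1): e=[0,170,-150] → ·  [on edge]
    (4,1)@(9, 3): e=[0,150,-130] → ·  [on edge]
    (5,2)@(11, 5): e=[0,130,-110] → ·  [on edge]
    (6,3)@(13, 7): e=[0,110,-90] → ·  [on edge]
    (7,4)@(15, 9): e=[0,90,-70] → ·  [on edge]
    (8,5)@(17, 11): e=[0,70,-50] → ·  [on edge]
    (9,6)@(19, 13): e=[0,50,-30] → ·  [on edge]
    (7,7)@(15, 15): e=[12,6,2] → █
    (8,7)@(17, 15): e=[8,14,-2] → ·
    (10,7)@(21, 15): e=[0,30,-10] → ·  [on edge]
    (7,8)@(15, 17): e=[16,-22,26] → ·
    (10,8)@(21, 17): e=[4,2,14] → █
    (11,8)@(23, 17): e=[0,10,10] → █  [on edge]
  covered (3 px):
    · · · · · · · · · · · ·
    · · · · · · · · · · · ·
    · · · · · · · · · · · ·
    · · · · · · · · · · · ·
    · · · · · · · · · · · ·
    · · · · · · · · · · · ·
    · · · · · · · · · · · ·
    · · · · · · · █ · · · ·
    · · · · · · · · · · █ █

Final: [2,14,4]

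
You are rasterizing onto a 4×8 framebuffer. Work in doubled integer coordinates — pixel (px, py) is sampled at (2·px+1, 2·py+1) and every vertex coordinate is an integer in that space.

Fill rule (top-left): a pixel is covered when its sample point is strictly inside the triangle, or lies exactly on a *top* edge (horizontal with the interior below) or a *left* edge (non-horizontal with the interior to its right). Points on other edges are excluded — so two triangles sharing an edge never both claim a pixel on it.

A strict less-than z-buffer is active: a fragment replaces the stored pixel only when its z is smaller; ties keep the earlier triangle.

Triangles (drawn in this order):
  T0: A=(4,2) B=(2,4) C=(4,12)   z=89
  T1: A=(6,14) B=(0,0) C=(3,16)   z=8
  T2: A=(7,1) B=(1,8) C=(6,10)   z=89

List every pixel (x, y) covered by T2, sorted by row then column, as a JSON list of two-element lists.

T0:
  2·area = 20  (B↔C swapped to make it positive)
  edge (4, 2)→(4, 12): d=(0,10) right/bottom  bias=-1
  edge (4, 12)→(2, 4): d=(-2,-8) top-left  bias=+0
  edge (2, 4)→(4, 2): d=(2,-2) top-left  bias=+0
    (2,0)@(5, 1): e=[-10,30,0] → .  [on edge]
    (1,1)@(3, 3): e=[10,10,0] → X  [on edge]
    (2,1)@(5, 3): e=[-10,26,4] → .
    (0,2)@(1, 5): e=[30,-10,0] → .  [on edge]
    (1,2)@(3, 5): e=[10,6,4] → X
    (2,2)@(5, 5): e=[-10,22,8] → .
    (1,3)@(3, 7): e=[10,2,8] → X
    (2,3)@(5, 7): e=[-10,18,12] → .
    (1,4)@(3, 9): e=[10,-2,12] → .
  covered (3 px):
    . . . .
    . X . .
    . X . .
    . X . .
    . . . .
    . . . .
    . . . .
    . . . .
T1:
  2·area = 54  (B↔C swapped to make it positive)
  edge (6, 14)→(3, 16): d=(-3,2) right/bottom  bias=-1
  edge (3, 16)→(0, 0): d=(-3,-16) top-left  bias=+0
  edge (0, 0)→(6, 14): d=(6,14) right/bottom  bias=-1
    (0,1)@(1, 3): e=[43,7,4] → X
    (1,1)@(3, 3): e=[39,39,-24] → .
    (0,2)@(1, 5): e=[37,1,16] → X
    (1,2)@(3, 5): e=[33,33,-12] → .
    (0,3)@(1, 7): e=[31,-5,28] → .
    (1,3)@(3, 7): e=[27,27,0] → .  [on edge]
    (1,4)@(3, 9): e=[21,21,12] → X
    (2,4)@(5, 9): e=[17,53,-16] → .
    (1,5)@(3, 11): e=[15,15,24] → X
    (2,5)@(5, 11): e=[11,47,-4] → .
    (1,6)@(3, 13): e=[9,9,36] → X
    (2,6)@(5, 13): e=[5,41,8] → X
  covered (7 px):
    . . . .
    X . . .
    X . . .
    . . . .
    . X . .
    . X . .
    . X X .
    . X . .
T2:
  2·area = 47  (B↔C swapped to make it positive)
  edge (7, 1)→(6, 10): d=(-1,9) right/bottom  bias=-1
  edge (6, 10)→(1, 8): d=(-5,-2) top-left  bias=+0
  edge (1, 8)→(7, 1): d=(6,-7) top-left  bias=+0
    (3,0)@(7, 1): e=[0,47,0] → .  [on edge]
    (2,2)@(5, 5): e=[14,23,10] → X
    (3,2)@(7, 5): e=[-4,27,24] → .
    (1,3)@(3, 7): e=[30,9,8] → X
    (3,3)@(7, 7): e=[-6,17,36] → .
    (1,4)@(3, 9): e=[28,-1,20] → .
    (2,4)@(5, 9): e=[10,3,34] → X
    (3,4)@(7, 9): e=[-8,7,48] → .
    (2,5)@(5, 11): e=[8,-7,46] → .
  covered (4 px):
    . . . .
    . . . .
    . . X .
    . X X .
    . . X .
    . . . .
    . . . .
    . . . .

Answer: [[2,2],[1,3],[2,3],[2,4]]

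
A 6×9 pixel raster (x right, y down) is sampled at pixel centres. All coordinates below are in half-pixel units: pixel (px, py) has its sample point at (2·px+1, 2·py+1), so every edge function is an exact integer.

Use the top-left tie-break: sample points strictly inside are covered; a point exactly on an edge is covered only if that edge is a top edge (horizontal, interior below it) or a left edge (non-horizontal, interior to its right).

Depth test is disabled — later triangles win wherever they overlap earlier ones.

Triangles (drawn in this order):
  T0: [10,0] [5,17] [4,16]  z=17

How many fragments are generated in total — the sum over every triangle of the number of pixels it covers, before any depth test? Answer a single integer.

T0:
  2·area = 22
  edge (10, 0)→(5, 17): d=(-5,17) right/bottom  bias=-1
  edge (5, 17)→(4, 16): d=(-1,-1) top-left  bias=+0
  edge (4, 16)→(10, 0): d=(6,-16) top-left  bias=+0
    (4,1)@(9, 3): e=[2,18,2] → #
    (5,1)@(11, 3): e=[-32,20,34] → ·
    (4,2)@(9, 5): e=[-8,16,14] → ·
    (3,4)@(7, 9): e=[6,10,6] → #
    (4,4)@(9, 9): e=[-28,12,38] → ·
    (3,5)@(7, 11): e=[-4,8,18] → ·
    (0,6)@(1, 13): e=[88,0,-66] → ·  [on edge]
    (1,7)@(3, 15): e=[44,0,-22] → ·  [on edge]
    (2,7)@(5, 15): e=[10,2,10] → #
    (3,7)@(7, 15): e=[-24,4,42] → ·
    (2,8)@(5, 17): e=[0,0,22] → ·  [on edge]
  covered (3 px):
    · · · · · ·
    · · · · # ·
    · · · · · ·
    · · · · · ·
    · · · # · ·
    · · · · · ·
    · · · · · ·
    · · # · · ·
    · · · · · ·

Final: 3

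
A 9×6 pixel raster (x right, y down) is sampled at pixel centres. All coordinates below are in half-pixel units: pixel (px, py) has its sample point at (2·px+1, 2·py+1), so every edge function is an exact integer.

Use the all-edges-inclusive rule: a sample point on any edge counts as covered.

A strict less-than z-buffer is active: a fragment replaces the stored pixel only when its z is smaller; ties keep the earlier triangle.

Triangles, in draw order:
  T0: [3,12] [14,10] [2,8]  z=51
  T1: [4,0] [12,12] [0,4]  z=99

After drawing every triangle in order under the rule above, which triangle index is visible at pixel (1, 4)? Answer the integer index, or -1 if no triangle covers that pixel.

T0:
  2·area = 46  (B↔C swapped to make it positive)
  edge (3, 12)→(2, 8): d=(-1,-4) inclusive
  edge (2, 8)→(14, 10): d=(12,2) inclusive
  edge (14, 10)→(3, 12): d=(-11,2) inclusive
    (1,4)@(3, 9): e=[3,10,33] → #
    (2,4)@(5, 9): e=[11,6,29] → #
    (3,4)@(7, 9): e=[19,2,25] → #
    (4,4)@(9, 9): e=[27,-2,21] → ·
    (1,5)@(3, 11): e=[1,34,11] → #
    (4,5)@(9, 11): e=[25,22,-1] → ·
  covered (6 px):
    · · · · · · · · ·
    · · · · · · · · ·
    · · · · · · · · ·
    · · · · · · · · ·
    · # # # · · · · ·
    · # # # · · · · ·
T1:
  2·area = 80
  edge (4, 0)→(12, 12): d=(8,12) inclusive
  edge (12, 12)→(0, 4): d=(-12,-8) inclusive
  edge (0, 4)→(4, 0): d=(4,-4) inclusive
    (1,0)@(3, 1): e=[20,60,0] → #  [on edge]
    (2,0)@(5, 1): e=[-4,76,8] → ·
    (0,1)@(1, 3): e=[60,20,0] → #  [on edge]
    (2,1)@(5, 3): e=[12,52,16] → #
    (3,1)@(7, 3): e=[-12,68,24] → ·
    (0,2)@(1, 5): e=[76,-4,8] → ·
    (1,2)@(3, 5): e=[52,12,16] → #
    (3,2)@(7, 5): e=[4,44,32] → #
    (4,2)@(9, 5): e=[-20,60,40] → ·
    (1,3)@(3, 7): e=[68,-12,24] → ·
    (2,3)@(5, 7): e=[44,4,32] → #
    (4,3)@(9, 7): e=[-4,36,48] → ·
  covered (11 px):
    · # · · · · · · ·
    # # # · · · · · ·
    · # # # · · · · ·
    · · # # · · · · ·
    · · · · # · · · ·
    · · · · · # · · ·

Z-buffer (winner per pixel, '.' = empty):
  . 1 . . . . . . .
  1 1 1 . . . . . .
  . 1 1 1 . . . . .
  . . 1 1 . . . . .
  . 0 0 0 1 . . . .
  . 0 0 0 . 1 . . .

Final: 0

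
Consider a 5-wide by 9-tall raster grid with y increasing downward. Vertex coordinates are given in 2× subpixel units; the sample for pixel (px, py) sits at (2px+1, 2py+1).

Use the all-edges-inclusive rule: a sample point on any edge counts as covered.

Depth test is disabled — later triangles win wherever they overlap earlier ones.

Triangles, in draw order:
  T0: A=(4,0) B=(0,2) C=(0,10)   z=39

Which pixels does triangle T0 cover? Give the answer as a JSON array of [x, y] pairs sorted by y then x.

T0:
  2·area = 32  (B↔C swapped to make it positive)
  edge (4, 0)→(0, 10): d=(-4,10) inclusive
  edge (0, 10)→(0, 2): d=(0,-8) inclusive
  edge (0, 2)→(4, 0): d=(4,-2) inclusive
    (1,0)@(3, 1): e=[6,24,2] → #
    (2,0)@(5, 1): e=[-14,40,6] → ·
    (0,1)@(1, 3): e=[18,8,6] → #
    (1,1)@(3, 3): e=[-2,24,10] → ·
    (0,2)@(1, 5): e=[10,8,14] → #
    (1,2)@(3, 5): e=[-10,24,18] → ·
    (0,3)@(1, 7): e=[2,8,22] → #
    (1,3)@(3, 7): e=[-18,24,26] → ·
    (0,4)@(1, 9): e=[-6,8,30] → ·
  covered (4 px):
    · # · · ·
    # · · · ·
    # · · · ·
    # · · · ·
    · · · · ·
    · · · · ·
    · · · · ·
    · · · · ·
    · · · · ·

Final: [[1,0],[0,1],[0,2],[0,3]]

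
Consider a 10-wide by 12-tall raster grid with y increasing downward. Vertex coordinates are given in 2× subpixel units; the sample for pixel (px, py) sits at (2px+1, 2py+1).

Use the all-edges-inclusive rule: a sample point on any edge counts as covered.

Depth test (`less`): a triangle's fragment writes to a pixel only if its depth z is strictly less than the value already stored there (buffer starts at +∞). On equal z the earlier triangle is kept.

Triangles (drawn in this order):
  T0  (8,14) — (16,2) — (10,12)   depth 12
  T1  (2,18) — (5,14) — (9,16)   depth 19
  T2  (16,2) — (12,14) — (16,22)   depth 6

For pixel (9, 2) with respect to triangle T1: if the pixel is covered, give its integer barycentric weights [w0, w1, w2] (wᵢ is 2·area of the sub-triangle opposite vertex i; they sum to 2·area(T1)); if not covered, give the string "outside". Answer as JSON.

T0:
  2·area = 8
  edge (8, 14)→(16, 2): d=(8,-12) inclusive
  edge (16, 2)→(10, 12): d=(-6,10) inclusive
  edge (10, 12)→(8, 14): d=(-2,2) inclusive
    (9,1)@(19, 3): e=[44,-36,0] → ·  [on edge]
    (8,2)@(17, 5): e=[36,-28,0] → ·  [on edge]
    (6,3)@(13, 7): e=[4,0,4] → #  [on edge]
    (7,3)@(15, 7): e=[28,-20,0] → ·  [on edge]
    (6,4)@(13, 9): e=[20,-12,0] → ·  [on edge]
    (5,5)@(11, 11): e=[12,-4,0] → ·  [on edge]
    (4,6)@(9, 13): e=[4,4,0] → #  [on edge]
    (5,6)@(11, 13): e=[28,-16,-4] → ·
    (3,7)@(7, 15): e=[-4,12,0] → ·  [on edge]
    (4,7)@(9, 15): e=[20,-8,-4] → ·
    (2,8)@(5, 17): e=[-12,20,0] → ·  [on edge]
    (3,8)@(7, 17): e=[12,0,-4] → ·  [on edge]
    (1,9)@(3, 19): e=[-20,28,0] → ·  [on edge]
    (0,10)@(1, 21): e=[-28,36,0] → ·  [on edge]
  covered (2 px):
    · · · · · · · · · ·
    · · · · · · · · · ·
    · · · · · · · · · ·
    · · · · · · # · · ·
    · · · · · · · · · ·
    · · · · · · · · · ·
    · · · · # · · · · ·
    · · · · · · · · · ·
    · · · · · · · · · ·
    · · · · · · · · · ·
    · · · · · · · · · ·
    · · · · · · · · · ·
T1:
  2·area = 22
  edge (2, 18)→(5, 14): d=(3,-4) inclusive
  edge (5, 14)→(9, 16): d=(4,2) inclusive
  edge (9, 16)→(2, 18): d=(-7,2) inclusive
    (1,6)@(3, 13): e=[-11,0,33] → ·  [on edge]
    (2,7)@(5, 15): e=[3,4,15] → #
    (3,7)@(7, 15): e=[11,0,11] → #  [on edge]
    (4,7)@(9, 15): e=[19,-4,7] → ·
    (1,8)@(3, 17): e=[1,16,5] → #
    (3,8)@(7, 17): e=[17,8,-3] → ·
    (5,8)@(11, 17): e=[33,0,-11] → ·  [on edge]
    (1,9)@(3, 19): e=[7,24,-9] → ·
    (2,9)@(5, 19): e=[15,20,-13] → ·
    (7,9)@(15, 19): e=[55,0,-33] → ·  [on edge]
    (9,10)@(19, 21): e=[77,0,-55] → ·  [on edge]
  covered (4 px):
    · · · · · · · · · ·
    · · · · · · · · · ·
    · · · · · · · · · ·
    · · · · · · · · · ·
    · · · · · · · · · ·
    · · · · · · · · · ·
    · · · · · · · · · ·
    · · # # · · · · · ·
    · # # · · · · · · ·
    · · · · · · · · · ·
    · · · · · · · · · ·
    · · · · · · · · · ·
T2:
  2·area = 80  (B↔C swapped to make it positive)
  edge (16, 2)→(16, 22): d=(0,20) inclusive
  edge (16, 22)→(12, 14): d=(-4,-8) inclusive
  edge (12, 14)→(16, 2): d=(4,-12) inclusive
    (7,2)@(15, 5): e=[20,60,0] → #  [on edge]
    (8,2)@(17, 5): e=[-20,76,24] → ·
    (7,3)@(15, 7): e=[20,52,8] → #
    (8,3)@(17, 7): e=[-20,68,32] → ·
    (7,4)@(15, 9): e=[20,44,16] → #
    (8,4)@(17, 9): e=[-20,60,40] → ·
    (6,5)@(13, 11): e=[60,20,0] → #  [on edge]
    (8,5)@(17, 11): e=[-20,52,48] → ·
    (6,6)@(13, 13): e=[60,12,8] → #
    (8,6)@(17, 13): e=[-20,44,56] → ·
    (6,7)@(13, 15): e=[60,4,16] → #
    (8,7)@(17, 15): e=[-20,36,64] → ·
    (5,8)@(11, 17): e=[100,-20,0] → ·  [on edge]
    (4,11)@(9, 23): e=[140,-60,0] → ·  [on edge]
  covered (11 px):
    · · · · · · · · · ·
    · · · · · · · · · ·
    · · · · · · · # · ·
    · · · · · · · # · ·
    · · · · · · · # · ·
    · · · · · · # # · ·
    · · · · · · # # · ·
    · · · · · · # # · ·
    · · · · · · · # · ·
    · · · · · · · # · ·
    · · · · · · · · · ·
    · · · · · · · · · ·

Final: "outside"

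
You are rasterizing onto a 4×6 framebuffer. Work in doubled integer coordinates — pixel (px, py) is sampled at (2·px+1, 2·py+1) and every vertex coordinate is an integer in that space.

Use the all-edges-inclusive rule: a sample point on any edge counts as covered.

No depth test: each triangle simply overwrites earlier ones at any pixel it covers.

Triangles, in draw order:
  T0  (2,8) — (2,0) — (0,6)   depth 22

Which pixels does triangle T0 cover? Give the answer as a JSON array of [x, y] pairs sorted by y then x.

T0:
  2·area = 16  (B↔C swapped to make it positive)
  edge (2, 8)→(0, 6): d=(-2,-2) inclusive
  edge (0, 6)→(2, 0): d=(2,-6) inclusive
  edge (2, 0)→(2, 8): d=(0,8) inclusive
    (0,1)@(1, 3): e=[8,0,8] → #  [on edge]
    (1,1)@(3, 3): e=[12,12,-8] → ·
    (0,2)@(1, 5): e=[4,4,8] → #
    (1,2)@(3, 5): e=[8,16,-8] → ·
    (0,3)@(1, 7): e=[0,8,8] → #  [on edge]
    (1,3)@(3, 7): e=[4,20,-8] → ·
    (0,4)@(1, 9): e=[-4,12,8] → ·
    (1,4)@(3, 9): e=[0,24,-8] → ·  [on edge]
    (2,5)@(5, 11): e=[0,40,-24] → ·  [on edge]
  covered (3 px):
    · · · ·
    # · · ·
    # · · ·
    # · · ·
    · · · ·
    · · · ·

Answer: [[0,1],[0,2],[0,3]]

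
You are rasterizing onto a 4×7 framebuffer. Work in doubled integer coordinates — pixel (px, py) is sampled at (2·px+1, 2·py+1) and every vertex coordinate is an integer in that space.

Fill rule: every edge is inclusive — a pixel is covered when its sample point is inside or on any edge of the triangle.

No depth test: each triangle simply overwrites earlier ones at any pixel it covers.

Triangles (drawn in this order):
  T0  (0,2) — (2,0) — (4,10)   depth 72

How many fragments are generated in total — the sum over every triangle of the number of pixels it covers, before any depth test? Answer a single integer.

T0:
  2·area = 24
  edge (0, 2)→(2, 0): d=(2,-2) inclusive
  edge (2, 0)→(4, 10): d=(2,10) inclusive
  edge (4, 10)→(0, 2): d=(-4,-8) inclusive
    (0,0)@(1, 1): e=[0,12,12] → █  [on edge]
    (1,0)@(3, 1): e=[4,-8,28] → ·
    (0,1)@(1, 3): e=[4,16,4] → █
    (1,1)@(3, 3): e=[8,-4,20] → ·
    (0,2)@(1, 5): e=[8,20,-4] → ·
    (1,2)@(3, 5): e=[12,0,12] → █  [on edge]
    (2,2)@(5, 5): e=[16,-20,28] → ·
    (1,3)@(3, 7): e=[16,4,4] → █
    (2,3)@(5, 7): e=[20,-16,20] → ·
    (1,4)@(3, 9): e=[20,8,-4] → ·
  covered (4 px):
    █ · · ·
    █ · · ·
    · █ · ·
    · █ · ·
    · · · ·
    · · · ·
    · · · ·

Final: 4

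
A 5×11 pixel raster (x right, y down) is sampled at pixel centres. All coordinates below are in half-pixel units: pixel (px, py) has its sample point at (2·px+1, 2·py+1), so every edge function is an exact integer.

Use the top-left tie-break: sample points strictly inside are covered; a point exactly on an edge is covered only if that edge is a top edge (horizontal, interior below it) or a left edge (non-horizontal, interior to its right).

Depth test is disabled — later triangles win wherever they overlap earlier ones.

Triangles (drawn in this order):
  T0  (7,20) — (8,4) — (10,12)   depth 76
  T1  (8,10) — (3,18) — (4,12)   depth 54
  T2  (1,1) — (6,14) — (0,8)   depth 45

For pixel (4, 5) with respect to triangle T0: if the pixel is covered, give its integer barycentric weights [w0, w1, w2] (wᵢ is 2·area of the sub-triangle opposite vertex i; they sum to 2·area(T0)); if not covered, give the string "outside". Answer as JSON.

T0:
  2·area = 40
  edge (7, 20)→(8, 4): d=(1,-16) top-left  bias=+0
  edge (8, 4)→(10, 12): d=(2,8) right/bottom  bias=-1
  edge (10, 12)→(7, 20): d=(-3,8) right/bottom  bias=-1
    (4,4)@(9, 9): e=[21,2,17] → █
    (4,5)@(9, 11): e=[23,6,11] → █
    (4,6)@(9, 13): e=[25,10,5] → █
    (4,7)@(9, 15): e=[27,14,-1] → ·
  covered (3 px):
    · · · · ·
    · · · · ·
    · · · · ·
    · · · · ·
    · · · · █
    · · · · █
    · · · · █
    · · · · ·
    · · · · ·
    · · · · ·
    · · · · ·
T1:
  2·area = 22
  edge (8, 10)→(3, 18): d=(-5,8) right/bottom  bias=-1
  edge (3, 18)→(4, 12): d=(1,-6) top-left  bias=+0
  edge (4, 12)→(8, 10): d=(4,-2) top-left  bias=+0
    (3,5)@(7, 11): e=[3,17,2] → █
    (4,5)@(9, 11): e=[-13,29,6] → ·
    (2,6)@(5, 13): e=[9,7,6] → █
    (3,6)@(7, 13): e=[-7,19,10] → ·
    (2,7)@(5, 15): e=[-1,9,14] → ·
  covered (2 px):
    · · · · ·
    · · · · ·
    · · · · ·
    · · · · ·
    · · · · ·
    · · · █ ·
    · · █ · ·
    · · · · ·
    · · · · ·
    · · · · ·
    · · · · ·
T2:
  2·area = 48
  edge (1, 1)→(6, 14): d=(5,13) right/bottom  bias=-1
  edge (6, 14)→(0, 8): d=(-6,-6) top-left  bias=+0
  edge (0, 8)→(1, 1): d=(1,-7) top-left  bias=+0
    (0,0)@(1, 1): e=[0,48,0] → ·  [on edge]
    (0,1)@(1, 3): e=[10,36,2] → █
    (1,1)@(3, 3): e=[-16,48,16] → ·
    (0,2)@(1, 5): e=[20,24,4] → █
    (1,2)@(3, 5): e=[-6,36,18] → ·
    (0,3)@(1, 7): e=[30,12,6] → █
    (1,3)@(3, 7): e=[4,24,20] → █
    (2,3)@(5, 7): e=[-22,36,34] → ·
    (0,4)@(1, 9): e=[40,0,8] → █  [on edge]
    (2,4)@(5, 9): e=[-12,24,36] → ·
    (0,5)@(1, 11): e=[50,-12,10] → ·
    (1,5)@(3, 11): e=[24,0,24] → █  [on edge]
    (2,6)@(5, 13): e=[8,0,40] → █  [on edge]
    (3,7)@(7, 15): e=[-8,0,56] → ·  [on edge]
    (4,8)@(9, 17): e=[-24,0,72] → ·  [on edge]
  covered (8 px):
    · · · · ·
    █ · · · ·
    █ · · · ·
    █ █ · · ·
    █ █ · · ·
    · █ · · ·
    · · █ · ·
    · · · · ·
    · · · · ·
    · · · · ·
    · · · · ·

Final: [6,11,23]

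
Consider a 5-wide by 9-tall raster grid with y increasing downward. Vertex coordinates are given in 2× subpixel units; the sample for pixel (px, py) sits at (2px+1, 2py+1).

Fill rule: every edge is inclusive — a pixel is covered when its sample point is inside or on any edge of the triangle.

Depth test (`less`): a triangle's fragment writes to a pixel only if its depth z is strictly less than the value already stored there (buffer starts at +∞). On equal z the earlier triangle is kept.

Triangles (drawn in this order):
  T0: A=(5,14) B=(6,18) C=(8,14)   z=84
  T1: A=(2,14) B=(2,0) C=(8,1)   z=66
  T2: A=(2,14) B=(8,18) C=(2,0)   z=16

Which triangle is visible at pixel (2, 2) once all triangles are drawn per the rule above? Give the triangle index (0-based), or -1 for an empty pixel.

T0:
  2·area = 12  (B↔C swapped to make it positive)
  edge (5, 14)→(8, 14): d=(3,0) inclusive
  edge (8, 14)→(6, 18): d=(-2,4) inclusive
  edge (6, 18)→(5, 14): d=(-1,-4) inclusive
    (3,7)@(7, 15): e=[3,2,7] → #
    (4,7)@(9, 15): e=[3,-6,15] → ·
    (3,8)@(7, 17): e=[9,-2,5] → ·
  covered (1 px):
    · · · · ·
    · · · · ·
    · · · · ·
    · · · · ·
    · · · · ·
    · · · · ·
    · · · · ·
    · · · # ·
    · · · · ·
T1:
  2·area = 84
  edge (2, 14)→(2, 0): d=(0,-14) inclusive
  edge (2, 0)→(8, 1): d=(6,1) inclusive
  edge (8, 1)→(2, 14): d=(-6,13) inclusive
    (1,0)@(3, 1): e=[14,5,65] → #
    (2,0)@(5, 1): e=[42,3,39] → #
    (3,0)@(7, 1): e=[70,1,13] → #
    (4,0)@(9, 1): e=[98,-1,-13] → ·
    (1,1)@(3, 3): e=[14,17,53] → #
    (4,1)@(9, 3): e=[98,11,-25] → ·
    (1,2)@(3, 5): e=[14,29,41] → #
    (3,2)@(7, 5): e=[70,25,-11] → ·
    (1,3)@(3, 7): e=[14,41,29] → #
    (3,3)@(7, 7): e=[70,37,-23] → ·
    (1,4)@(3, 9): e=[14,53,17] → #
    (2,4)@(5, 9): e=[42,51,-9] → ·
  covered (12 px):
    · # # # ·
    · # # # ·
    · # # · ·
    · # # · ·
    · # · · ·
    · # · · ·
    · · · · ·
    · · · · ·
    · · · · ·
T2:
  2·area = 84  (B↔C swapped to make it positive)
  edge (2, 14)→(2, 0): d=(0,-14) inclusive
  edge (2, 0)→(8, 18): d=(6,18) inclusive
  edge (8, 18)→(2, 14): d=(-6,-4) inclusive
    (1,1)@(3, 3): e=[14,0,70] → #  [on edge]
    (2,1)@(5, 3): e=[42,-36,78] → ·
    (1,2)@(3, 5): e=[14,12,58] → #
    (2,2)@(5, 5): e=[42,-24,66] → ·
    (1,3)@(3, 7): e=[14,24,46] → #
    (2,3)@(5, 7): e=[42,-12,54] → ·
    (1,4)@(3, 9): e=[14,36,34] → #
    (2,4)@(5, 9): e=[42,0,42] → #  [on edge]
    (3,4)@(7, 9): e=[70,-36,50] → ·
    (1,5)@(3, 11): e=[14,48,22] → #
    (3,5)@(7, 11): e=[70,-24,38] → ·
    (1,6)@(3, 13): e=[14,60,10] → #
    (3,7)@(7, 15): e=[70,0,14] → #  [on edge]
  covered (12 px):
    · · · · ·
    · # · · ·
    · # · · ·
    · # · · ·
    · # # · ·
    · # # · ·
    · # # · ·
    · · # # ·
    · · · # ·

Z-buffer (winner per pixel, '.' = empty):
  . 1 1 1 .
  . 2 1 1 .
  . 2 1 . .
  . 2 1 . .
  . 2 2 . .
  . 2 2 . .
  . 2 2 . .
  . . 2 2 .
  . . . 2 .

Final: 1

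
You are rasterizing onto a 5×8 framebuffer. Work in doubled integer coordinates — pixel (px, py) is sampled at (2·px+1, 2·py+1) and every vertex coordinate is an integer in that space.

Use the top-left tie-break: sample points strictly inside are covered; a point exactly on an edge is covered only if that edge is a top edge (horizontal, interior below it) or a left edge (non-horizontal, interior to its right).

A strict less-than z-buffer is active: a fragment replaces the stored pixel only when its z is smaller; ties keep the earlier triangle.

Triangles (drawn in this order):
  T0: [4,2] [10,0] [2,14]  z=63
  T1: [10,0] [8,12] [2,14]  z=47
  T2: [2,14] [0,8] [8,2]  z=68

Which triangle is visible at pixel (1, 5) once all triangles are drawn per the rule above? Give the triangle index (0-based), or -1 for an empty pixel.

T0:
  2·area = 68
  edge (4, 2)→(10, 0): d=(6,-2) top-left  bias=+0
  edge (10, 0)→(2, 14): d=(-8,14) right/bottom  bias=-1
  edge (2, 14)→(4, 2): d=(2,-12) top-left  bias=+0
    (3,0)@(7, 1): e=[0,34,34] → █  [on edge]
    (4,0)@(9, 1): e=[4,6,58] → █
    (0,1)@(1, 3): e=[0,102,-34] → ·  [on edge]
    (2,1)@(5, 3): e=[8,46,14] → █
    (4,1)@(9, 3): e=[16,-10,62] → ·
    (2,2)@(5, 5): e=[20,30,18] → █
    (4,2)@(9, 5): e=[28,-26,66] → ·
    (2,3)@(5, 7): e=[32,14,22] → █
    (3,3)@(7, 7): e=[36,-14,46] → ·
    (1,4)@(3, 9): e=[40,26,2] → █
    (2,4)@(5, 9): e=[44,-2,26] → ·
    (1,5)@(3, 11): e=[52,10,6] → █
  covered (9 px):
    · · · █ █
    · · █ █ ·
    · · █ █ ·
    · · █ · ·
    · █ · · ·
    · █ · · ·
    · · · · ·
    · · · · ·
T1:
  2·area = 68
  edge (10, 0)→(8, 12): d=(-2,12) right/bottom  bias=-1
  edge (8, 12)→(2, 14): d=(-6,2) right/bottom  bias=-1
  edge (2, 14)→(10, 0): d=(8,-14) top-left  bias=+0
    (4,1)@(9, 3): e=[6,52,10] → █
    (4,2)@(9, 5): e=[2,40,26] → █
    (3,3)@(7, 7): e=[22,32,14] → █
    (4,3)@(9, 7): e=[-2,28,42] → ·
    (2,4)@(5, 9): e=[42,24,2] → █
    (4,4)@(9, 9): e=[-6,16,58] → ·
    (2,5)@(5, 11): e=[38,12,18] → █
    (4,5)@(9, 11): e=[-10,4,74] → ·
    (1,6)@(3, 13): e=[58,4,6] → █
    (2,6)@(5, 13): e=[34,0,34] → ·  [on edge]
    (3,6)@(7, 13): e=[10,-4,62] → ·
    (1,7)@(3, 15): e=[54,-8,22] → ·
  covered (8 px):
    · · · · ·
    · · · · █
    · · · · █
    · · · █ ·
    · · █ █ ·
    · · █ █ ·
    · █ · · ·
    · · · · ·
T2:
  2·area = 60
  edge (2, 14)→(0, 8): d=(-2,-6) top-left  bias=+0
  edge (0, 8)→(8, 2): d=(8,-6) top-left  bias=+0
  edge (8, 2)→(2, 14): d=(-6,12) right/bottom  bias=-1
    (3,1)@(7, 3): e=[52,2,6] → █
    (4,1)@(9, 3): e=[64,14,-18] → ·
    (2,2)@(5, 5): e=[36,6,18] → █
    (3,2)@(7, 5): e=[48,18,-6] → ·
    (1,3)@(3, 7): e=[20,10,30] → █
    (3,3)@(7, 7): e=[44,34,-18] → ·
    (0,4)@(1, 9): e=[4,14,42] → █
    (2,4)@(5, 9): e=[28,38,-6] → ·
    (0,5)@(1, 11): e=[0,30,30] → █  [on edge]
    (2,5)@(5, 11): e=[24,54,-18] → ·
    (0,6)@(1, 13): e=[-4,46,18] → ·
    (1,6)@(3, 13): e=[8,58,-6] → ·
  covered (8 px):
    · · · · ·
    · · · █ ·
    · · █ · ·
    · █ █ · ·
    █ █ · · ·
    █ █ · · ·
    · · · · ·
    · · · · ·

Z-buffer (winner per pixel, '.' = empty):
  . . . 0 0
  . . 0 0 1
  . . 0 0 1
  . 2 0 1 .
  2 0 1 1 .
  2 0 1 1 .
  . 1 . . .
  . . . . .

Result: 0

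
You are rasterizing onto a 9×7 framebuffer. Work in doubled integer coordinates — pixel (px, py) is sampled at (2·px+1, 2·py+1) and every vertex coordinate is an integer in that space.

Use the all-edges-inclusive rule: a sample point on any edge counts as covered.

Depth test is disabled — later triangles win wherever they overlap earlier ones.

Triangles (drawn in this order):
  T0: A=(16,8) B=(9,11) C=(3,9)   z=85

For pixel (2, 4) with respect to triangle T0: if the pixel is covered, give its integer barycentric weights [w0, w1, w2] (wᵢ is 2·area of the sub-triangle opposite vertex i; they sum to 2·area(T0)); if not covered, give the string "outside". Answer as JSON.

T0:
  2·area = 32
  edge (16, 8)→(9, 11): d=(-7,3) inclusive
  edge (9, 11)→(3, 9): d=(-6,-2) inclusive
  edge (3, 9)→(16, 8): d=(13,-1) inclusive
    (1,4)@(3, 9): e=[32,0,0] → #  [on edge]
    (2,4)@(5, 9): e=[26,4,2] → #
    (3,4)@(7, 9): e=[20,8,4] → #
    (4,4)@(9, 9): e=[14,12,6] → #
    (5,4)@(11, 9): e=[8,16,8] → #
    (6,4)@(13, 9): e=[2,20,10] → #
    (7,4)@(15, 9): e=[-4,24,12] → ·
    (1,5)@(3, 11): e=[18,-12,26] → ·
    (2,5)@(5, 11): e=[12,-8,28] → ·
    (3,5)@(7, 11): e=[6,-4,30] → ·
    (4,5)@(9, 11): e=[0,0,32] → #  [on edge]
    (5,5)@(11, 11): e=[-6,4,34] → ·
    (7,6)@(15, 13): e=[-32,0,64] → ·  [on edge]
  covered (7 px):
    · · · · · · · · ·
    · · · · · · · · ·
    · · · · · · · · ·
    · · · · · · · · ·
    · # # # # # # · ·
    · · · · # · · · ·
    · · · · · · · · ·

Result: [4,2,26]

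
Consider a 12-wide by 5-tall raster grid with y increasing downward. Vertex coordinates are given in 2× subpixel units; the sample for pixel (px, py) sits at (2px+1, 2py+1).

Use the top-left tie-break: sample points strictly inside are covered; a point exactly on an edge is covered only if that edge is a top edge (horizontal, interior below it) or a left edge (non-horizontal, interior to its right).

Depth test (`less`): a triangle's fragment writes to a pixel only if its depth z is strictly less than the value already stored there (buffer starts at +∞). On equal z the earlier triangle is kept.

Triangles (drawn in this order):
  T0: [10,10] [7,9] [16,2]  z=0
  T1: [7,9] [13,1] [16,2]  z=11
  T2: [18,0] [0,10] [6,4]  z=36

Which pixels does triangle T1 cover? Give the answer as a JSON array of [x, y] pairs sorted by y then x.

T0:
  2·area = 30
  edge (10, 10)→(7, 9): d=(-3,-1) top-left  bias=+0
  edge (7, 9)→(16, 2): d=(9,-7) top-left  bias=+0
  edge (16, 2)→(10, 10): d=(-6,8) right/bottom  bias=-1
    (7,1)@(15, 3): e=[26,2,2] → █
    (8,1)@(17, 3): e=[28,16,-14] → ·
    (6,2)@(13, 5): e=[18,6,6] → █
    (7,2)@(15, 5): e=[20,20,-10] → ·
    (0,3)@(1, 7): e=[0,-60,90] → ·  [on edge]
    (5,3)@(11, 7): e=[10,10,10] → █
    (6,3)@(13, 7): e=[12,24,-6] → ·
    (3,4)@(7, 9): e=[0,0,30] → █  [on edge]
    (4,4)@(9, 9): e=[2,14,14] → █
    (5,4)@(11, 9): e=[4,28,-2] → ·
  covered (5 px):
    · · · · · · · · · · · ·
    · · · · · · · █ · · · ·
    · · · · · · █ · · · · ·
    · · · · · █ · · · · · ·
    · · · █ █ · · · · · · ·
T1:
  2·area = 30
  edge (7, 9)→(13, 1): d=(6,-8) top-left  bias=+0
  edge (13, 1)→(16, 2): d=(3,1) right/bottom  bias=-1
  edge (16, 2)→(7, 9): d=(-9,7) right/bottom  bias=-1
    (6,0)@(13, 1): e=[0,0,30] → ·  [on edge]
    (6,1)@(13, 3): e=[12,6,12] → █
    (7,1)@(15, 3): e=[28,4,-2] → ·
    (9,1)@(19, 3): e=[60,0,-30] → ·  [on edge]
    (5,2)@(11, 5): e=[8,14,8] → █
    (6,2)@(13, 5): e=[24,12,-6] → ·
    (4,3)@(9, 7): e=[4,22,4] → █
    (5,3)@(11, 7): e=[20,20,-10] → ·
    (3,4)@(7, 9): e=[0,30,0] → ·  [on edge]
    (4,4)@(9, 9): e=[16,28,-14] → ·
  covered (3 px):
    · · · · · · · · · · · ·
    · · · · · · █ · · · · ·
    · · · · · █ · · · · · ·
    · · · · █ · · · · · · ·
    · · · · · · · · · · · ·
T2:
  2·area = 48
  edge (18, 0)→(0, 10): d=(-18,10) right/bottom  bias=-1
  edge (0, 10)→(6, 4): d=(6,-6) top-left  bias=+0
  edge (6, 4)→(18, 0): d=(12,-4) top-left  bias=+0
    (4,0)@(9, 1): e=[72,0,-24] → ·  [on edge]
    (7,0)@(15, 1): e=[12,36,0] → █  [on edge]
    (8,0)@(17, 1): e=[-8,48,8] → ·
    (3,1)@(7, 3): e=[56,0,-8] → ·  [on edge]
    (4,1)@(9, 3): e=[36,12,0] → █  [on edge]
    (5,1)@(11, 3): e=[16,24,8] → █
    (6,1)@(13, 3): e=[-4,36,16] → ·
    (7,1)@(15, 3): e=[-24,48,24] → ·
    (1,2)@(3, 5): e=[60,-12,0] → ·  [on edge]
    (2,2)@(5, 5): e=[40,0,8] → █  [on edge]
    (3,2)@(7, 5): e=[20,12,16] → █
    (4,2)@(9, 5): e=[0,24,24] → ·  [on edge]
    (1,3)@(3, 7): e=[24,0,24] → █  [on edge]
    (0,4)@(1, 9): e=[8,0,40] → █  [on edge]
  covered (8 px):
    · · · · · · · █ · · · ·
    · · · · █ █ · · · · · ·
    · · █ █ · · · · · · · ·
    · █ █ · · · · · · · · ·
    █ · · · · · · · · · · ·

Answer: [[6,1],[5,2],[4,3]]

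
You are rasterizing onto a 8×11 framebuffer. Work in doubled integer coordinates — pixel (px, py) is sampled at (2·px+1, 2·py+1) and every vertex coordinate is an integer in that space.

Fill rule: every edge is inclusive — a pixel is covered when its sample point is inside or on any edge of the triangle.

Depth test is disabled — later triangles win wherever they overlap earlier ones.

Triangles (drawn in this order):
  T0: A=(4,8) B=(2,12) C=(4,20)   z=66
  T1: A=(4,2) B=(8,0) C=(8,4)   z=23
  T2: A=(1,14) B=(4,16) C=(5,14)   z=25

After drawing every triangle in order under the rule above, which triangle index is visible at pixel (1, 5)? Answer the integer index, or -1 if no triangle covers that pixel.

T0:
  2·area = 24  (B↔C swapped to make it positive)
  edge (4, 8)→(4, 20): d=(0,12) inclusive
  edge (4, 20)→(2, 12): d=(-2,-8) inclusive
  edge (2, 12)→(4, 8): d=(2,-4) inclusive
    (1,5)@(3, 11): e=[12,10,2] → #
    (2,5)@(5, 11): e=[-12,26,10] → ·
    (1,6)@(3, 13): e=[12,6,6] → #
    (2,6)@(5, 13): e=[-12,22,14] → ·
    (1,7)@(3, 15): e=[12,2,10] → #
    (2,7)@(5, 15): e=[-12,18,18] → ·
    (1,8)@(3, 17): e=[12,-2,14] → ·
  covered (3 px):
    · · · · · · · ·
    · · · · · · · ·
    · · · · · · · ·
    · · · · · · · ·
    · · · · · · · ·
    · # · · · · · ·
    · # · · · · · ·
    · # · · · · · ·
    · · · · · · · ·
    · · · · · · · ·
    · · · · · · · ·
T1:
  2·area = 16
  edge (4, 2)→(8, 0): d=(4,-2) inclusive
  edge (8, 0)→(8, 4): d=(0,4) inclusive
  edge (8, 4)→(4, 2): d=(-4,-2) inclusive
    (3,0)@(7, 1): e=[2,4,10] → #
    (4,0)@(9, 1): e=[6,-4,14] → ·
    (3,1)@(7, 3): e=[10,4,2] → #
    (4,1)@(9, 3): e=[14,-4,6] → ·
    (3,2)@(7, 5): e=[18,4,-6] → ·
  covered (2 px):
    · · · # · · · ·
    · · · # · · · ·
    · · · · · · · ·
    · · · · · · · ·
    · · · · · · · ·
    · · · · · · · ·
    · · · · · · · ·
    · · · · · · · ·
    · · · · · · · ·
    · · · · · · · ·
    · · · · · · · ·
T2:
  2·area = 8  (B↔C swapped to make it positive)
  edge (1, 14)→(5, 14): d=(4,0) inclusive
  edge (5, 14)→(4, 16): d=(-1,2) inclusive
  edge (4, 16)→(1, 14): d=(-3,-2) inclusive
    (1,7)@(3, 15): e=[4,3,1] → #
    (2,7)@(5, 15): e=[4,-1,5] → ·
    (1,8)@(3, 17): e=[12,1,-5] → ·
  covered (1 px):
    · · · · · · · ·
    · · · · · · · ·
    · · · · · · · ·
    · · · · · · · ·
    · · · · · · · ·
    · · · · · · · ·
    · · · · · · · ·
    · # · · · · · ·
    · · · · · · · ·
    · · · · · · · ·
    · · · · · · · ·

Z-buffer (winner per pixel, '.' = empty):
  . . . 1 . . . .
  . . . 1 . . . .
  . . . . . . . .
  . . . . . . . .
  . . . . . . . .
  . 0 . . . . . .
  . 0 . . . . . .
  . 2 . . . . . .
  . . . . . . . .
  . . . . . . . .
  . . . . . . . .

Answer: 0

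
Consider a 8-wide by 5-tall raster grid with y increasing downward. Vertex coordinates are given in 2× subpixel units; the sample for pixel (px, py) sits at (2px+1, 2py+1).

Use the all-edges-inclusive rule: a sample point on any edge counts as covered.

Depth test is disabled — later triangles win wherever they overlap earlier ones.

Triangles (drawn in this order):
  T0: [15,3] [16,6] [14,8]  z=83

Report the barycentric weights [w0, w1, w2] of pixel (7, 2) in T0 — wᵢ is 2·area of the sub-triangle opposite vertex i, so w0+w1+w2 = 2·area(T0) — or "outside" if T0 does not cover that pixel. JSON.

T0:
  2·area = 8
  edge (15, 3)→(16, 6): d=(1,3) inclusive
  edge (16, 6)→(14, 8): d=(-2,2) inclusive
  edge (14, 8)→(15, 3): d=(1,-5) inclusive
    (7,1)@(15, 3): e=[0,8,0] → X  [on edge]
    (7,2)@(15, 5): e=[2,4,2] → X
    (7,3)@(15, 7): e=[4,0,4] → X  [on edge]
    (6,4)@(13, 9): e=[12,0,-4] → .  [on edge]
    (7,4)@(15, 9): e=[6,-4,6] → .
  covered (3 px):
    . . . . . . . .
    . . . . . . . X
    . . . . . . . X
    . . . . . . . X
    . . . . . . . .

Result: [4,2,2]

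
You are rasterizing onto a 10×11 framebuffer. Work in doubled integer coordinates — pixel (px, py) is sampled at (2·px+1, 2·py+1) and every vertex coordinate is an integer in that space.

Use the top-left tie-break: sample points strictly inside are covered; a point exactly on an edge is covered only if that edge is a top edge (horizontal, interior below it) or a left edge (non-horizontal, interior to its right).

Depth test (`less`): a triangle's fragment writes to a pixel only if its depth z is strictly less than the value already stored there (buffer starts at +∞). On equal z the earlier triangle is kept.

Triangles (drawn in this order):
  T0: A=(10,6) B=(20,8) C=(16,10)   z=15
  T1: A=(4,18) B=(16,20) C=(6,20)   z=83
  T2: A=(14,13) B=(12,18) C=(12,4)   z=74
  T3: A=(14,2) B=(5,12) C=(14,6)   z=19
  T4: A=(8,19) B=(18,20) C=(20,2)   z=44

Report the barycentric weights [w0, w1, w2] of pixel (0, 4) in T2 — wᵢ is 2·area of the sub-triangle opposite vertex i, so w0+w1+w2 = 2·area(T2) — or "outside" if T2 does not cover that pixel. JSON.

T0:
  2·area = 28
  edge (10, 6)→(20, 8): d=(10,2) right/bottom  bias=-1
  edge (20, 8)→(16, 10): d=(-4,2) right/bottom  bias=-1
  edge (16, 10)→(10, 6): d=(-6,-4) top-left  bias=+0
    (2,2)@(5, 5): e=[0,42,-14] → ·  [on edge]
    (6,3)@(13, 7): e=[4,18,6] → █
    (7,3)@(15, 7): e=[0,14,14] → ·  [on edge]
    (6,4)@(13, 9): e=[24,10,-6] → ·
    (7,4)@(15, 9): e=[20,6,2] → █
    (8,4)@(17, 9): e=[16,2,10] → █
    (9,4)@(19, 9): e=[12,-2,18] → ·
    (7,5)@(15, 11): e=[40,-2,-10] → ·
    (8,5)@(17, 11): e=[36,-6,-2] → ·
  covered (3 px):
    · · · · · · · · · ·
    · · · · · · · · · ·
    · · · · · · · · · ·
    · · · · · · █ · · ·
    · · · · · · · █ █ ·
    · · · · · · · · · ·
    · · · · · · · · · ·
    · · · · · · · · · ·
    · · · · · · · · · ·
    · · · · · · · · · ·
    · · · · · · · · · ·
T1:
  2·area = 20
  edge (4, 18)→(16, 20): d=(12,2) right/bottom  bias=-1
  edge (16, 20)→(6, 20): d=(-10,0) right/bottom  bias=-1
  edge (6, 20)→(4, 18): d=(-2,-2) top-left  bias=+0
    (0,7)@(1, 15): e=[-30,50,0] → ·  [on edge]
    (1,8)@(3, 17): e=[-10,30,0] → ·  [on edge]
    (2,9)@(5, 19): e=[10,10,0] → █  [on edge]
    (3,9)@(7, 19): e=[6,10,4] → █
    (4,9)@(9, 19): e=[2,10,8] → █
    (5,9)@(11, 19): e=[-2,10,12] → ·
    (2,10)@(5, 21): e=[34,-10,-4] → ·
    (3,10)@(7, 21): e=[30,-10,0] → ·  [on edge]
    (4,10)@(9, 21): e=[26,-10,4] → ·
  covered (3 px):
    · · · · · · · · · ·
    · · · · · · · · · ·
    · · · · · · · · · ·
    · · · · · · · · · ·
    · · · · · · · · · ·
    · · · · · · · · · ·
    · · · · · · · · · ·
    · · · · · · · · · ·
    · · · · · · · · · ·
    · · █ █ █ · · · · ·
    · · · · · · · · · ·
T2:
  2·area = 28
  edge (14, 13)→(12, 18): d=(-2,5) right/bottom  bias=-1
  edge (12, 18)→(12, 4): d=(0,-14) top-left  bias=+0
  edge (12, 4)→(14, 13): d=(2,9) right/bottom  bias=-1
    (6,4)@(13, 9): e=[13,14,1] → █
    (7,4)@(15, 9): e=[3,42,-17] → ·
    (6,5)@(13, 11): e=[9,14,5] → █
    (7,5)@(15, 11): e=[-1,42,-13] → ·
    (6,6)@(13, 13): e=[5,14,9] → █
    (7,6)@(15, 13): e=[-5,42,-9] → ·
    (6,7)@(13, 15): e=[1,14,13] → █
    (7,7)@(15, 15): e=[-9,42,-5] → ·
    (6,8)@(13, 17): e=[-3,14,17] → ·
  covered (4 px):
    · · · · · · · · · ·
    · · · · · · · · · ·
    · · · · · · · · · ·
    · · · · · · · · · ·
    · · · · · · █ · · ·
    · · · · · · █ · · ·
    · · · · · · █ · · ·
    · · · · · · █ · · ·
    · · · · · · · · · ·
    · · · · · · · · · ·
    · · · · · · · · · ·
T3:
  2·area = 36  (B↔C swapped to make it positive)
  edge (14, 2)→(14, 6): d=(0,4) right/bottom  bias=-1
  edge (14, 6)→(5, 12): d=(-9,6) right/bottom  bias=-1
  edge (5, 12)→(14, 2): d=(9,-10) top-left  bias=+0
    (6,2)@(13, 5): e=[4,15,17] → █
    (7,2)@(15, 5): e=[-4,3,37] → ·
    (5,3)@(11, 7): e=[12,9,15] → █
    (6,3)@(13, 7): e=[4,-3,35] → ·
    (4,4)@(9, 9): e=[20,3,13] → █
    (5,4)@(11, 9): e=[12,-9,33] → ·
    (4,5)@(9, 11): e=[20,-15,31] → ·
  covered (3 px):
    · · · · · · · · · ·
    · · · · · · · · · ·
    · · · · · · █ · · ·
    · · · · · █ · · · ·
    · · · · █ · · · · ·
    · · · · · · · · · ·
    · · · · · · · · · ·
    · · · · · · · · · ·
    · · · · · · · · · ·
    · · · · · · · · · ·
    · · · · · · · · · ·
T4:
  2·area = 182  (B↔C swapped to make it positive)
  edge (8, 19)→(20, 2): d=(12,-17) top-left  bias=+0
  edge (20, 2)→(18, 20): d=(-2,18) right/bottom  bias=-1
  edge (18, 20)→(8, 19): d=(-10,-1) top-left  bias=+0
    (9,2)@(19, 5): e=[19,12,151] → █
    (8,3)@(17, 7): e=[9,44,129] → █
    (8,4)@(17, 9): e=[33,40,109] → █
    (7,5)@(15, 11): e=[23,72,87] → █
    (9,5)@(19, 11): e=[91,0,91] → ·  [on edge]
    (6,6)@(13, 13): e=[13,104,65] → █
    (9,6)@(19, 13): e=[115,-4,71] → ·
    (5,7)@(11, 15): e=[3,136,43] → █
    (9,7)@(19, 15): e=[139,-8,51] → ·
    (5,8)@(11, 17): e=[27,132,23] → █
    (9,8)@(19, 17): e=[163,-12,31] → ·
    (4,9)@(9, 19): e=[17,164,1] → █
  covered (23 px):
    · · · · · · · · · ·
    · · · · · · · · · ·
    · · · · · · · · · █
    · · · · · · · · █ █
    · · · · · · · · █ █
    · · · · · · · █ █ ·
    · · · · · · █ █ █ ·
    · · · · · █ █ █ █ ·
    · · · · · █ █ █ █ ·
    · · · · █ █ █ █ █ ·
    · · · · · · · · · ·

Final: "outside"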